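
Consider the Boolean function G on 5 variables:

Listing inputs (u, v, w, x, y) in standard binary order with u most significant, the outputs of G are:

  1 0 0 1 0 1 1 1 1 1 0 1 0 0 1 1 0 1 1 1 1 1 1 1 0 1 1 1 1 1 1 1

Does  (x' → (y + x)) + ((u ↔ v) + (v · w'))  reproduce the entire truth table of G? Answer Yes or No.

Evaluate (x' → (y + x)) + ((u ↔ v) + (v · w')) on each row and compare to G:
  u=0, v=0, w=0, x=0, y=0: formula gives 1, G = 1 ✓
  u=0, v=0, w=0, x=0, y=1: formula gives 1, but G = 0 ✗
Since they disagree at (0,0,0,0,1), the expression is not a correct formula for G.

No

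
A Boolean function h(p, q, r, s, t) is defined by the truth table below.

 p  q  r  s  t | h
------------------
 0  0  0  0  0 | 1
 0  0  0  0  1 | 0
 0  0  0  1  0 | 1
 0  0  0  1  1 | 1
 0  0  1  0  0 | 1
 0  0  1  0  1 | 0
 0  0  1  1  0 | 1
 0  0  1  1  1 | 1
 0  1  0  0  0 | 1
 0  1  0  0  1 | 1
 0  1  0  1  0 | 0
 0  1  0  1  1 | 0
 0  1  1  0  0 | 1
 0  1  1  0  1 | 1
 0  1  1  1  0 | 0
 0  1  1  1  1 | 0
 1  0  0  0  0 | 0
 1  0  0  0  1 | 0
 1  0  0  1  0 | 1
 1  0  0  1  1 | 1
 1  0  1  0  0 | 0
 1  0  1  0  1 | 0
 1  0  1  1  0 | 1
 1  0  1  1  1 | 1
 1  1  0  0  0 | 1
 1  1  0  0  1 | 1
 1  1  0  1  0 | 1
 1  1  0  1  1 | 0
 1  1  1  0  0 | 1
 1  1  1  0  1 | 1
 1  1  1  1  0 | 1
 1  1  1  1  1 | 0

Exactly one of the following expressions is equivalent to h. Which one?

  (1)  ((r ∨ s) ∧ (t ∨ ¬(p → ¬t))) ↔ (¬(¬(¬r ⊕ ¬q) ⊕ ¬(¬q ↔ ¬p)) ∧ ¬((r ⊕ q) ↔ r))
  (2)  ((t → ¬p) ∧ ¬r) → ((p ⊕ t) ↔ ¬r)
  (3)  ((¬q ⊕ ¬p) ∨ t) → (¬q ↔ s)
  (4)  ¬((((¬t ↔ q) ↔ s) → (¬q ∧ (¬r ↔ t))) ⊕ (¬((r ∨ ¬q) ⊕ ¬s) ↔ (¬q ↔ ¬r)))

3

(1) fails at (0,0,0,0,1): the formula yields 1, h is 0.
(2) fails at (0,0,0,0,0): the formula yields 0, h is 1.
(4) fails at (0,0,0,0,0): the formula yields 0, h is 1.
That leaves (3). Evaluating it on every row reproduces the table of h exactly.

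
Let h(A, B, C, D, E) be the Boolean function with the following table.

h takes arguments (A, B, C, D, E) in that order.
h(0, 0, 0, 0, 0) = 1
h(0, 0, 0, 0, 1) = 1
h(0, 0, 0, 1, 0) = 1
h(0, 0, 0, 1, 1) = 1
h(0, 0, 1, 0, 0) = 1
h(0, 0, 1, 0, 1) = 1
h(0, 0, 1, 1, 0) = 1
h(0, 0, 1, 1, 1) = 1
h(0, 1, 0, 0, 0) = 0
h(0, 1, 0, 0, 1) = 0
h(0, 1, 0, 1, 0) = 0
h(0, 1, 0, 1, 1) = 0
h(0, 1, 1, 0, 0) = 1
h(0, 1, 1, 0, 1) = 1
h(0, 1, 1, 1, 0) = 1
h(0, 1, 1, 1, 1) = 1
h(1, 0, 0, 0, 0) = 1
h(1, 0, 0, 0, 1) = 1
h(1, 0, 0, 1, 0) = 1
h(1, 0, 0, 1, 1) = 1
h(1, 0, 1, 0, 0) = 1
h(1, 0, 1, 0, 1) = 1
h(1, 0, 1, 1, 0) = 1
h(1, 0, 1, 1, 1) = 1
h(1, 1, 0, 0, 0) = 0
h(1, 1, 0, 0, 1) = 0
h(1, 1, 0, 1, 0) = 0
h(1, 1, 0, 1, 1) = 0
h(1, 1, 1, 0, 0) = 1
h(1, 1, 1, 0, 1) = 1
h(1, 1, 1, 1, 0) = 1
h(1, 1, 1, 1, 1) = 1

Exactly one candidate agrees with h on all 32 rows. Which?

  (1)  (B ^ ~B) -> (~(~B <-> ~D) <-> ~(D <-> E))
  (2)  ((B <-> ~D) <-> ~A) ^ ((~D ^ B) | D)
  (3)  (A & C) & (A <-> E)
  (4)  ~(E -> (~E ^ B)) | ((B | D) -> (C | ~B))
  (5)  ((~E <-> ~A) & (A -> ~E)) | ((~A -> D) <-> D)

(1) disagrees with h on (0,0,0,0,1) (formula → 0, table → 1); rule it out.
(2) disagrees with h on (0,0,0,1,0) (formula → 0, table → 1); rule it out.
(3) disagrees with h on (0,0,0,0,0) (formula → 0, table → 1); rule it out.
(5) disagrees with h on (0,1,0,0,0) (formula → 1, table → 0); rule it out.
That leaves (4). Evaluating it on every row reproduces the table of h exactly.

4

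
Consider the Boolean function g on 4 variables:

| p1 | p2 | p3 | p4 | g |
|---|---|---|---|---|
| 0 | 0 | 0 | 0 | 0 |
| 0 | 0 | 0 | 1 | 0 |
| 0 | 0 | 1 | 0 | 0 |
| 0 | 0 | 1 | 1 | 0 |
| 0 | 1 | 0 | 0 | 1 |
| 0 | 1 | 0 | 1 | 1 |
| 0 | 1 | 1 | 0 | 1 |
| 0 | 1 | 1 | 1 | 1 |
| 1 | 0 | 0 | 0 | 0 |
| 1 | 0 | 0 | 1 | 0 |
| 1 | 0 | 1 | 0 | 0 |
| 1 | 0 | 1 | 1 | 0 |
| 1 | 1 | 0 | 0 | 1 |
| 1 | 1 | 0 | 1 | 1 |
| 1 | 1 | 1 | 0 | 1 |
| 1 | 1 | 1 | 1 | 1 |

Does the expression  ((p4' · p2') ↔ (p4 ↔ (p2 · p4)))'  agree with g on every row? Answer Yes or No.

Test each input against both g and the formula:
  p1=0, p2=0, p3=0, p4=0: formula gives 0, g = 0 ✓
  p1=0, p2=0, p3=0, p4=1: formula gives 0, g = 0 ✓
  p1=0, p2=0, p3=1, p4=0: formula gives 0, g = 0 ✓
  p1=0, p2=0, p3=1, p4=1: formula gives 0, g = 0 ✓
  …and likewise for the remaining 12 rows.
All 16 rows match — the expression computes g exactly.

Yes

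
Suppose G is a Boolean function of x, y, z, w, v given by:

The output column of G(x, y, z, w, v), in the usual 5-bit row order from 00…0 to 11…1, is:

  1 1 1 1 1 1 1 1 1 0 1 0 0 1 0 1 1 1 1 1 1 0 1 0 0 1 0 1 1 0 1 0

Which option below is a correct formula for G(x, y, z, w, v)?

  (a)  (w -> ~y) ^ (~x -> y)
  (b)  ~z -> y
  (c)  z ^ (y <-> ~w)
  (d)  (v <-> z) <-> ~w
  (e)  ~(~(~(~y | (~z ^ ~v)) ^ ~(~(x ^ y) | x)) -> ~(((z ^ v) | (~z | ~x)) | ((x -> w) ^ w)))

e

(a) disagrees with G on (0,1,0,0,0) (formula → 0, table → 1); rule it out.
(b) disagrees with G on (0,0,0,0,0) (formula → 0, table → 1); rule it out.
(c) disagrees with G on (0,0,0,0,0) (formula → 0, table → 1); rule it out.
(d) disagrees with G on (0,0,0,0,1) (formula → 0, table → 1); rule it out.
(e) is the remaining candidate, and it agrees with G on all 32 inputs.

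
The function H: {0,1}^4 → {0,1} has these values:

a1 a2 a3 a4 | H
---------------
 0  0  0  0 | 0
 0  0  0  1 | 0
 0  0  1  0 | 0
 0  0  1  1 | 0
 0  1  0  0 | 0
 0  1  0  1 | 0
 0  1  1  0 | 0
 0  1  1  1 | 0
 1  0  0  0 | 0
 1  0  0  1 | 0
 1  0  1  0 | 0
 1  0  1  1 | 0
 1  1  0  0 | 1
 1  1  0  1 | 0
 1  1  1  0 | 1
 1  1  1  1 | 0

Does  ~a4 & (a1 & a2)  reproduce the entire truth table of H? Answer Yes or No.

Yes

Test each input against both H and the formula:
  a1=0, a2=0, a3=0, a4=0: formula gives 0, H = 0 ✓
  a1=0, a2=0, a3=0, a4=1: formula gives 0, H = 0 ✓
  a1=0, a2=0, a3=1, a4=0: formula gives 0, H = 0 ✓
  a1=0, a2=0, a3=1, a4=1: formula gives 0, H = 0 ✓
  …and likewise for the remaining 12 rows.
Every row agrees, so the formula is equivalent.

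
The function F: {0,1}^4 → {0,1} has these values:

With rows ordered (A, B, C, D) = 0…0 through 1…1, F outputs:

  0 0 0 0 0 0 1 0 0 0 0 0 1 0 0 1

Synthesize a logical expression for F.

F(A, B, C, D) = ((((NOT A AND B) AND C) AND NOT D) OR (((A AND B) AND NOT C) AND NOT D)) OR (((A AND B) AND C) AND D)

F=1 on 3 inputs: (0,1,1,0), (1,1,0,0), (1,1,1,1). Reading each as a conjunction of literals (¬A·B·C·¬D, A·B·¬C·¬D, A·B·C·D) and taking the OR gives the canonical DNF.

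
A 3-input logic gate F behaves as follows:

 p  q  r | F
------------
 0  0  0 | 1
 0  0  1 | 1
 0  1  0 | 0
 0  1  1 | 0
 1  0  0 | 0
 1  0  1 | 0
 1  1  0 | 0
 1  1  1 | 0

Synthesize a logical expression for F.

F(p, q, r) = ((¬p ∧ ¬q) ∧ ¬r) ∨ ((¬p ∧ ¬q) ∧ r)

The 1-rows are (0,0,0), (0,0,1). Each contributes one minterm — ¬p·¬q·¬r; ¬p·¬q·r — and their disjunction is a sum-of-products form of F.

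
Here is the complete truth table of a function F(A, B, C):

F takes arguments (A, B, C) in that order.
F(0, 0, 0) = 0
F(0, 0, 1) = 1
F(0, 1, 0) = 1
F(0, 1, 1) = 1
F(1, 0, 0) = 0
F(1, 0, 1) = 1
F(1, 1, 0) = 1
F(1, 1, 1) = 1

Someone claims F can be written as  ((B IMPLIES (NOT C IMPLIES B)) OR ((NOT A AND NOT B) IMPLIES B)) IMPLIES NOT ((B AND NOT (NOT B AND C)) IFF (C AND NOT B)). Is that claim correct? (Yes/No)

Test each input against both F and the formula:
  A=0, B=0, C=0: formula gives 0, F = 0 ✓
  A=0, B=0, C=1: formula gives 1, F = 1 ✓
  A=0, B=1, C=0: formula gives 1, F = 1 ✓
  A=0, B=1, C=1: formula gives 1, F = 1 ✓
  A=1, B=0, C=0: formula gives 0, F = 0 ✓
  … (the remaining 3 rows also agree.)
Every row agrees, so the formula is equivalent.

Yes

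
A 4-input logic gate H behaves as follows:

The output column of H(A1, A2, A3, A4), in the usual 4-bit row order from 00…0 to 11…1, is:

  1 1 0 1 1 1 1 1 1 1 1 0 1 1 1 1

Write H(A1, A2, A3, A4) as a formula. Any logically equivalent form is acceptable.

H(A1, A2, A3, A4) = ~((((~A1 & ~A2) & A3) & ~A4) | (((A1 & ~A2) & A3) & A4))

There are just 2 zero rows: (0,0,1,0), (1,0,1,1). Their minterms are ¬A1·¬A2·A3·¬A4, A1·¬A2·A3·A4; the OR of those covers precisely the 0-outputs, and negating it yields H.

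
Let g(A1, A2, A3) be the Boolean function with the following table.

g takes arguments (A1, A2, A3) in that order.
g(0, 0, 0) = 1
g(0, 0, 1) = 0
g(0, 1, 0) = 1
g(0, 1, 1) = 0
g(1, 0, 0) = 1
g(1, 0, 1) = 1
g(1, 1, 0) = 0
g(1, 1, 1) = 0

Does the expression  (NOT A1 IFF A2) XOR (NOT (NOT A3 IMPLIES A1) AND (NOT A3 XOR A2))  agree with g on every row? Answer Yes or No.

No

Test each input against both g and the formula:
  A1=0, A2=0, A3=0: formula gives 1, g = 1 ✓
  A1=0, A2=0, A3=1: formula gives 0, g = 0 ✓
  A1=0, A2=1, A3=0: formula gives 1, g = 1 ✓
  A1=0, A2=1, A3=1: formula gives 1, but g = 0 ✗
Since they disagree at (0,1,1), the expression is not a correct formula for g.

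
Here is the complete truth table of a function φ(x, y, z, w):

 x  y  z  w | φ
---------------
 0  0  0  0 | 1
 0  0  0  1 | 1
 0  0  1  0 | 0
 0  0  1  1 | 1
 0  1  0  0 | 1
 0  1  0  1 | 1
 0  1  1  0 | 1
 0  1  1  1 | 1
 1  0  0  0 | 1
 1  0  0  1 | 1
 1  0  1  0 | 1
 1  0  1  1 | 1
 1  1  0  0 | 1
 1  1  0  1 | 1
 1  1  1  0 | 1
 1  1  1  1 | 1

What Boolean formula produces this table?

Only row (0,0,1,0) gives 0. So φ is 1 everywhere except there — the complement of the minterm ¬x·¬y·z·¬w.

φ(x, y, z, w) = not (((not x and not y) and z) and not w)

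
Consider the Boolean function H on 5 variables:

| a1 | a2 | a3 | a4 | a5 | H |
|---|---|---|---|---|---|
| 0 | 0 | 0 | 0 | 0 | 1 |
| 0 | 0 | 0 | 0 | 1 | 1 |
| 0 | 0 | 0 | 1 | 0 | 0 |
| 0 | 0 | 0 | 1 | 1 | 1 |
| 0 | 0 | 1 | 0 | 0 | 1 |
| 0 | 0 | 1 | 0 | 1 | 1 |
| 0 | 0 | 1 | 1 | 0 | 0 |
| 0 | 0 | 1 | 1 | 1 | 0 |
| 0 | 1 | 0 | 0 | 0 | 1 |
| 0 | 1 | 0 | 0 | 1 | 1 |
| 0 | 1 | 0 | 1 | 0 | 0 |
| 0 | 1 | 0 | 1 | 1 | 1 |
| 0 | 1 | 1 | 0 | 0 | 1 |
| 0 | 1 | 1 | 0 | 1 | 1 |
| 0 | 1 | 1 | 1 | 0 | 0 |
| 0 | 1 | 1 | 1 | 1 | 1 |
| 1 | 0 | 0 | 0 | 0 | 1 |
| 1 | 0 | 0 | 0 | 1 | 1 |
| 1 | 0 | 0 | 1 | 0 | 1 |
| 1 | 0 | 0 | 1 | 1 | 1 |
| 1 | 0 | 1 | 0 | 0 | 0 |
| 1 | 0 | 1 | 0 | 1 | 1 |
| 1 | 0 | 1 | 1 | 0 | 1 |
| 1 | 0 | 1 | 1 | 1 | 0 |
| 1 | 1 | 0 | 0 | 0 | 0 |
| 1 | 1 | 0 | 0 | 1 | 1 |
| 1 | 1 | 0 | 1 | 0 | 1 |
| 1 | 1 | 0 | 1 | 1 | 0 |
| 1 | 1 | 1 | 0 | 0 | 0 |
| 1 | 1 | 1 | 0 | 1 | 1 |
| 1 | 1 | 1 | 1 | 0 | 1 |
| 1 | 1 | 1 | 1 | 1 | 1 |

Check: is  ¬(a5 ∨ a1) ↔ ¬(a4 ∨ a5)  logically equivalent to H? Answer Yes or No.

Check the formula against H row by row:
  a1=0, a2=0, a3=0, a4=0, a5=0: formula gives 1, H = 1 ✓
  a1=0, a2=0, a3=0, a4=0, a5=1: formula gives 1, H = 1 ✓
  a1=0, a2=0, a3=0, a4=1, a5=0: formula gives 0, H = 0 ✓
  a1=0, a2=0, a3=0, a4=1, a5=1: formula gives 1, H = 1 ✓
  …
  a1=0, a2=0, a3=1, a4=1, a5=1: formula gives 1, but H = 0 ✗
A single disagreement suffices: at (0,0,1,1,1) they differ, so the formula does not compute H.

No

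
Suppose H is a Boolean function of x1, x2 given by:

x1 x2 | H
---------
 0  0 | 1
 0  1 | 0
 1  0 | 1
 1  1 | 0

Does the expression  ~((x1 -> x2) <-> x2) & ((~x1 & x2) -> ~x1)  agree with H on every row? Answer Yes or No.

Test each input against both H and the formula:
  x1=0, x2=0: formula gives 1, H = 1 ✓
  x1=0, x2=1: formula gives 0, H = 0 ✓
  x1=1, x2=0: formula gives 0, but H = 1 ✗
Row (1,0) is a counterexample, so the formula is not equivalent to H.

No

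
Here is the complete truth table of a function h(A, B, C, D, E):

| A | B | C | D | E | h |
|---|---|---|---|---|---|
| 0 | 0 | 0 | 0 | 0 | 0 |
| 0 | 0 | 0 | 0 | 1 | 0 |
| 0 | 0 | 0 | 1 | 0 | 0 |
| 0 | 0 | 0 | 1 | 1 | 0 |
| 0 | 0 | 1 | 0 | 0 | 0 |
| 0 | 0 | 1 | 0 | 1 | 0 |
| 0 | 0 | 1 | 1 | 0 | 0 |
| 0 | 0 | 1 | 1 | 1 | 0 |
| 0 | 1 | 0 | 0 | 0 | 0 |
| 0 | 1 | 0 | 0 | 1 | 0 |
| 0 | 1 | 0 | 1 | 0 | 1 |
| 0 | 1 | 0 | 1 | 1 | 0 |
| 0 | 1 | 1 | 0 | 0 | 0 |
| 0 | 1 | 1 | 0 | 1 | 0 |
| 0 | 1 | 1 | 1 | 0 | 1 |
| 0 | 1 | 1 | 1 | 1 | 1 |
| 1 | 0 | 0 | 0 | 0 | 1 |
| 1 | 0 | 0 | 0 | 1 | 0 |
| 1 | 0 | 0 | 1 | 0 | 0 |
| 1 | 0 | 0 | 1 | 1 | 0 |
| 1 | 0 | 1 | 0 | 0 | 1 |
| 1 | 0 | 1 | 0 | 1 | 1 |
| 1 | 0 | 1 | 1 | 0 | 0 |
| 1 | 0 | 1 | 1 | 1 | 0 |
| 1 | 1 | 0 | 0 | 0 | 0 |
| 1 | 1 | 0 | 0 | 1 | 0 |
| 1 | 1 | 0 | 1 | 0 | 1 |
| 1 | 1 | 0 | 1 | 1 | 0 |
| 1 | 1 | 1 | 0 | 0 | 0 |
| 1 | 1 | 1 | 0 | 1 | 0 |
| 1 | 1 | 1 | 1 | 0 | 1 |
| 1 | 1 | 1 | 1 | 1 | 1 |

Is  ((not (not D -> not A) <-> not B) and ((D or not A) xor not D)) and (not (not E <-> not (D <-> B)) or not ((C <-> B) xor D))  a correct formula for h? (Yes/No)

Yes

Check the formula against h row by row:
  A=0, B=0, C=0, D=0, E=0: formula gives 0, h = 0 ✓
  A=0, B=0, C=0, D=0, E=1: formula gives 0, h = 0 ✓
  A=0, B=0, C=0, D=1, E=0: formula gives 0, h = 0 ✓
  A=0, B=0, C=0, D=1, E=1: formula gives 0, h = 0 ✓
  … (the remaining 28 rows also agree.)
No disagreement on any input; they are logically equivalent.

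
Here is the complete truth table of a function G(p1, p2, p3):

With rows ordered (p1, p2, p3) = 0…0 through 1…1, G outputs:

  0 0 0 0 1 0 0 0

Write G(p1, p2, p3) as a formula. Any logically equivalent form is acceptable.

G is 1 on exactly one input, (1,0,0), whose minterm is p1·¬p2·¬p3. So G is just that conjunction.

G(p1, p2, p3) = (p1 ∧ ¬p2) ∧ ¬p3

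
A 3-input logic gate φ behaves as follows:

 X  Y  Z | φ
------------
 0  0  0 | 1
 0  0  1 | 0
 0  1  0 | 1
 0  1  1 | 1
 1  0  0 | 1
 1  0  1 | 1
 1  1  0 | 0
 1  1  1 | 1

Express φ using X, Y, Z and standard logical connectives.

φ is 0 on only 2 rows — (0,0,1), (1,1,0). Writing each as a minterm (¬X·¬Y·Z, X·Y·¬Z) and OR-ing them characterizes exactly where φ=0, so φ is the negation of that disjunction.

φ(X, Y, Z) = NOT (((NOT X AND NOT Y) AND Z) OR ((X AND Y) AND NOT Z))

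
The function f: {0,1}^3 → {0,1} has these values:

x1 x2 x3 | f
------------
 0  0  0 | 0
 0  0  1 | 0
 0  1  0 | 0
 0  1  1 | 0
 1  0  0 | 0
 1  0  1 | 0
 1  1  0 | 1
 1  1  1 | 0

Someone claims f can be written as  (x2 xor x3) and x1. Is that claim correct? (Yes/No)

No

Check the formula against f row by row:
  x1=0, x2=0, x3=0: formula gives 0, f = 0 ✓
  x1=0, x2=0, x3=1: formula gives 0, f = 0 ✓
  x1=0, x2=1, x3=0: formula gives 0, f = 0 ✓
  x1=0, x2=1, x3=1: formula gives 0, f = 0 ✓
  x1=1, x2=0, x3=0: formula gives 0, f = 0 ✓
  x1=1, x2=0, x3=1: formula gives 1, but f = 0 ✗
Row (1,0,1) is a counterexample, so the formula is not equivalent to f.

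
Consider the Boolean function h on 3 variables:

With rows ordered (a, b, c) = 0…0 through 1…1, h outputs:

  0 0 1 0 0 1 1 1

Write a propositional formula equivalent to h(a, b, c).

Collect the rows where h=1 — (0,1,0), (1,0,1), (1,1,0), (1,1,1) — and write one minterm per row: ¬a·b·¬c, a·¬b·c, a·b·¬c, a·b·c. Their union (logical OR) reproduces the table exactly.

h(a, b, c) = ((((a' · b) · c') + ((a · b') · c)) + ((a · b) · c')) + ((a · b) · c)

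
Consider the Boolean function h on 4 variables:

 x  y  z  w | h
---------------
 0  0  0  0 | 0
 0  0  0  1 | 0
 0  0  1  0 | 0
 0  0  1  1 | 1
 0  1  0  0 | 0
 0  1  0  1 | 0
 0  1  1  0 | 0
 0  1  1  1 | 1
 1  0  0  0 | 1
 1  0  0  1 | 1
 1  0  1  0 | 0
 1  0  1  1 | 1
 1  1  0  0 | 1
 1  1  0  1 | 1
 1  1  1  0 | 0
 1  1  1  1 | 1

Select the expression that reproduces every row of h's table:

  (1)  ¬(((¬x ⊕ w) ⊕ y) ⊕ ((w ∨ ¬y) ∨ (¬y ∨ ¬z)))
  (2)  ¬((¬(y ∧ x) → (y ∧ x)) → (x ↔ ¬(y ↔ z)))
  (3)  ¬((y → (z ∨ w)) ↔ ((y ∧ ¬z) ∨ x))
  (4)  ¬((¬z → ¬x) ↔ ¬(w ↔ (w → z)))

(1): at (0,0,0,0) it gives 1, but h = 0 — eliminated.
(2): at (0,0,1,1) it gives 0, but h = 1 — eliminated.
(3): at (0,0,0,0) it gives 1, but h = 0 — eliminated.
That leaves (4). Evaluating it on every row reproduces the table of h exactly.

4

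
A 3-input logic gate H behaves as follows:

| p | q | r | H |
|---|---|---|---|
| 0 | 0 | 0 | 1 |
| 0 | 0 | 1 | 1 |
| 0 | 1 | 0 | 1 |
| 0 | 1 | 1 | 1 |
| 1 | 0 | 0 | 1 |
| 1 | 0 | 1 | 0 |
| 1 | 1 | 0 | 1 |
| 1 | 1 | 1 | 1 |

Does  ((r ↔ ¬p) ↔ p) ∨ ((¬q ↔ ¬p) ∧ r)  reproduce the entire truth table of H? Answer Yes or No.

Evaluate ((r ↔ ¬p) ↔ p) ∨ ((¬q ↔ ¬p) ∧ r) on each row and compare to H:
  p=0, q=0, r=0: formula gives 1, H = 1 ✓
  p=0, q=0, r=1: formula gives 1, H = 1 ✓
  p=0, q=1, r=0: formula gives 1, H = 1 ✓
  p=0, q=1, r=1: formula gives 0, but H = 1 ✗
Row (0,1,1) is a counterexample, so the formula is not equivalent to H.

No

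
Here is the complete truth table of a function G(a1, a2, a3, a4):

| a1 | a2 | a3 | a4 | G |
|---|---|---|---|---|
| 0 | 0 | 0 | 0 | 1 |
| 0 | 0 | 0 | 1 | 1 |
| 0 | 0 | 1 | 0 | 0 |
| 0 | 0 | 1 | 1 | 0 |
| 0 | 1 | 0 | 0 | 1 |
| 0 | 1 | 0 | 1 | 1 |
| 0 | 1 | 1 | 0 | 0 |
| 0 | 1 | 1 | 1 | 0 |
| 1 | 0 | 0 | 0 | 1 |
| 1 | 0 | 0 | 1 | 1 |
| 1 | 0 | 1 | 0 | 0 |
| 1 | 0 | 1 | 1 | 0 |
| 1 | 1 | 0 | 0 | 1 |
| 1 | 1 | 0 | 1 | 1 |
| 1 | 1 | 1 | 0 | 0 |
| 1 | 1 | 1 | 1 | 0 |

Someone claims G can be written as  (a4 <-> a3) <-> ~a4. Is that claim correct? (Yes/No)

Yes

Check the formula against G row by row:
  a1=0, a2=0, a3=0, a4=0: formula gives 1, G = 1 ✓
  a1=0, a2=0, a3=0, a4=1: formula gives 1, G = 1 ✓
  a1=0, a2=0, a3=1, a4=0: formula gives 0, G = 0 ✓
  a1=0, a2=0, a3=1, a4=1: formula gives 0, G = 0 ✓
  … (the remaining 12 rows also agree.)
All 16 rows match — the expression computes G exactly.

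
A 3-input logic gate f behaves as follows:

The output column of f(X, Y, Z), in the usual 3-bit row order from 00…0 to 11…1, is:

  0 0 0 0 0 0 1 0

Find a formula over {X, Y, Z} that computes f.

f is 1 on exactly one input, (1,1,0), whose minterm is X·Y·¬Z. So f is just that conjunction.

f(X, Y, Z) = (X · Y) · Z'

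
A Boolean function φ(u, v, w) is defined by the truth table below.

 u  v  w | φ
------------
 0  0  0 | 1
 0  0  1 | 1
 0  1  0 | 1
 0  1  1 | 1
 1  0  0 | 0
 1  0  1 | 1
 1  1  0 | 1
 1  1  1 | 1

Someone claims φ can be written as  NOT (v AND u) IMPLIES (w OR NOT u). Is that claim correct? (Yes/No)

Yes

Test each input against both φ and the formula:
  u=0, v=0, w=0: formula gives 1, φ = 1 ✓
  u=0, v=0, w=1: formula gives 1, φ = 1 ✓
  u=0, v=1, w=0: formula gives 1, φ = 1 ✓
  u=0, v=1, w=1: formula gives 1, φ = 1 ✓
  u=1, v=0, w=0: formula gives 0, φ = 0 ✓
  …and likewise for the remaining 3 rows.
Every row agrees, so the formula is equivalent.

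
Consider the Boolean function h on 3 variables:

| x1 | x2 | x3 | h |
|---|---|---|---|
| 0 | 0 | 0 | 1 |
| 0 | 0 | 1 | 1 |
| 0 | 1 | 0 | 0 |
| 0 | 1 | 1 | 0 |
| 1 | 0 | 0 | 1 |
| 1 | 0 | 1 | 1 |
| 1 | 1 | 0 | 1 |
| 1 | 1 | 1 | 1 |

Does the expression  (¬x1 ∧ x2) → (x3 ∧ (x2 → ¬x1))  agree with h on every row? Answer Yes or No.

No

Test each input against both h and the formula:
  x1=0, x2=0, x3=0: formula gives 1, h = 1 ✓
  x1=0, x2=0, x3=1: formula gives 1, h = 1 ✓
  x1=0, x2=1, x3=0: formula gives 0, h = 0 ✓
  x1=0, x2=1, x3=1: formula gives 1, but h = 0 ✗
Since they disagree at (0,1,1), the expression is not a correct formula for h.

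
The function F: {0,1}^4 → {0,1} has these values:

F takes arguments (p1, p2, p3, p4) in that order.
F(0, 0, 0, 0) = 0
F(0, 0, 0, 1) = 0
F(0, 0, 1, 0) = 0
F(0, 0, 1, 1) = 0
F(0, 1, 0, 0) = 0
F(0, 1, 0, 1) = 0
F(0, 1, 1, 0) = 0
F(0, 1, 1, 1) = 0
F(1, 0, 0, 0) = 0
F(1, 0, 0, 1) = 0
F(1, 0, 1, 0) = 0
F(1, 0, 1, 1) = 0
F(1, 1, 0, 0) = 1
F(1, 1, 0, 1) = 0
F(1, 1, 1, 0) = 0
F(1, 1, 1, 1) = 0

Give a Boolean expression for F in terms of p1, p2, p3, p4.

F(p1, p2, p3, p4) = ((p1 AND p2) AND NOT p3) AND NOT p4

Only row (1,1,0,0) gives 1. That row's minterm p1·p2·¬p3·¬p4 is F directly.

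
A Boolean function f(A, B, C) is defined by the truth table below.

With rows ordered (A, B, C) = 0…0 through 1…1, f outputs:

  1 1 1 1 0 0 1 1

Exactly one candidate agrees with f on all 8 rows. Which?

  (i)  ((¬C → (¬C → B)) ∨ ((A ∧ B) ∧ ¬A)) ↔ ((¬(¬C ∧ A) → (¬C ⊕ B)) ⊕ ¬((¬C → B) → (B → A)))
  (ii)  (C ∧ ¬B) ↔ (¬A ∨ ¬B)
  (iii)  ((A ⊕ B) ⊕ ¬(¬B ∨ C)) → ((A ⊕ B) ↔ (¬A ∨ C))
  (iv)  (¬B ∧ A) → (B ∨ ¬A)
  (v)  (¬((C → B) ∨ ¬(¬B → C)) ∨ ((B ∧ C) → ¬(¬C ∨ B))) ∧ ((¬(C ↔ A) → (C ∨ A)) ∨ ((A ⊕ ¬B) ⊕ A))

(i) disagrees with f on (0,0,0) (formula → 0, table → 1); rule it out.
(ii) disagrees with f on (0,0,0) (formula → 0, table → 1); rule it out.
(iii) disagrees with f on (1,0,1) (formula → 1, table → 0); rule it out.
(v) disagrees with f on (0,1,1) (formula → 0, table → 1); rule it out.
Only (iv) survives; checking it on all 8 rows confirms it matches f.

iv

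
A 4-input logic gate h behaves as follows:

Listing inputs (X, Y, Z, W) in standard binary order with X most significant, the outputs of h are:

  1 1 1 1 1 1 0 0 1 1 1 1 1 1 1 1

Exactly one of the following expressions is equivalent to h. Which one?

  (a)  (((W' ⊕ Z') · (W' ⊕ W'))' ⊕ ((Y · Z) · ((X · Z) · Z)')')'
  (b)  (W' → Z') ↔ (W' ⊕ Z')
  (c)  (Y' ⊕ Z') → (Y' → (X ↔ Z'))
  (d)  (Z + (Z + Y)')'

(b): at (0,0,0,0) it gives 0, but h = 1 — eliminated.
(c): at (0,1,1,0) it gives 1, but h = 0 — eliminated.
(d): at (0,0,0,0) it gives 0, but h = 1 — eliminated.
Only (a) survives; checking it on all 16 rows confirms it matches h.

a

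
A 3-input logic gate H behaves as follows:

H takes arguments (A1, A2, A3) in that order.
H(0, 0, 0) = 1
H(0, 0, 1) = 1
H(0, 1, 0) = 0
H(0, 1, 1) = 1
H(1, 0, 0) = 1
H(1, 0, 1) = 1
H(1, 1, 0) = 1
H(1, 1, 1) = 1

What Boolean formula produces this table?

H(A1, A2, A3) = ~((~A1 & A2) & ~A3)

Only row (0,1,0) gives 0. So H is 1 everywhere except there — the complement of the minterm ¬A1·A2·¬A3.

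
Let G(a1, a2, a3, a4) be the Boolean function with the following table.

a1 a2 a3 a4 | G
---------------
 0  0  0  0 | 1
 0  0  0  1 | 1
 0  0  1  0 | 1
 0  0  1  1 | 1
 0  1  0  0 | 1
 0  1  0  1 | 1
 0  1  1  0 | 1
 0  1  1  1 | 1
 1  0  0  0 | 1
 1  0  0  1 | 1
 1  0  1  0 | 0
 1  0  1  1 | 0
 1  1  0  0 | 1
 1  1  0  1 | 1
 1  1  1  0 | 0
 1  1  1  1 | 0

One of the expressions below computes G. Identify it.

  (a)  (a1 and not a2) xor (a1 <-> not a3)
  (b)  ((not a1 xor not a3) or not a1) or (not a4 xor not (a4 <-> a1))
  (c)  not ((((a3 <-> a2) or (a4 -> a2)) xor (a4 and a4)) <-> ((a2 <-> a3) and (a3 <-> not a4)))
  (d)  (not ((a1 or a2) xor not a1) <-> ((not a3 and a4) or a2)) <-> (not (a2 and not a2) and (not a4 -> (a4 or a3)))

b

(a) fails at (0,0,0,0): the formula yields 0, G is 1.
(c) fails at (0,1,0,1): the formula yields 0, G is 1.
(d) fails at (0,0,0,0): the formula yields 0, G is 1.
That leaves (b). Evaluating it on every row reproduces the table of G exactly.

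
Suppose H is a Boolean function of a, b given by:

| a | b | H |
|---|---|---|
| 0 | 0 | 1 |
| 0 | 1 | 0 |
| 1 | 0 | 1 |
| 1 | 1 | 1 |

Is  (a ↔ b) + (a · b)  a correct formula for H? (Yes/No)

No

Evaluate (a ↔ b) + (a · b) on each row and compare to H:
  a=0, b=0: formula gives 1, H = 1 ✓
  a=0, b=1: formula gives 0, H = 0 ✓
  a=1, b=0: formula gives 0, but H = 1 ✗
Since they disagree at (1,0), the expression is not a correct formula for H.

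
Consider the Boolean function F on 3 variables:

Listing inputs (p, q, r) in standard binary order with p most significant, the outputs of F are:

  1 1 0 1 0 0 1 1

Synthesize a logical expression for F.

F(p, q, r) = ~((((~p & q) & ~r) | ((p & ~q) & ~r)) | ((p & ~q) & r))

The 0-rows are (0,1,0), (1,0,0), (1,0,1). Take each as a conjunction (¬p·q·¬r, p·¬q·¬r, p·¬q·r), form their disjunction, and complement — that gives a formula that is 1 everywhere F is.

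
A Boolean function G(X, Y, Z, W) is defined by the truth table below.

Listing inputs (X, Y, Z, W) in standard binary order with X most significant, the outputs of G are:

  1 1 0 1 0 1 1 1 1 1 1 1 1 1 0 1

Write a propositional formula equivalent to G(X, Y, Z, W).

There are just 3 zero rows: (0,0,1,0), (0,1,0,0), (1,1,1,0). Their minterms are ¬X·¬Y·Z·¬W, ¬X·Y·¬Z·¬W, X·Y·Z·¬W; the OR of those covers precisely the 0-outputs, and negating it yields G.

G(X, Y, Z, W) = (((((X' · Y') · Z) · W') + (((X' · Y) · Z') · W')) + (((X · Y) · Z) · W'))'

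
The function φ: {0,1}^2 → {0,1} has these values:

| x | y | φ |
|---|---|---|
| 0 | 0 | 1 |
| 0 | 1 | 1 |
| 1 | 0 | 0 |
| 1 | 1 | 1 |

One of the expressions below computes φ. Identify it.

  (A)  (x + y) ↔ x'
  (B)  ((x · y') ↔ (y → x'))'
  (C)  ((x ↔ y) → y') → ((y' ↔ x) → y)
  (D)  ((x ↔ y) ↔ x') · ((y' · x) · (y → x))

C

(A) disagrees with φ on (0,0) (formula → 0, table → 1); rule it out.
(B) disagrees with φ on (1,1) (formula → 0, table → 1); rule it out.
(D) disagrees with φ on (0,0) (formula → 0, table → 1); rule it out.
Only (C) survives; checking it on all 4 rows confirms it matches φ.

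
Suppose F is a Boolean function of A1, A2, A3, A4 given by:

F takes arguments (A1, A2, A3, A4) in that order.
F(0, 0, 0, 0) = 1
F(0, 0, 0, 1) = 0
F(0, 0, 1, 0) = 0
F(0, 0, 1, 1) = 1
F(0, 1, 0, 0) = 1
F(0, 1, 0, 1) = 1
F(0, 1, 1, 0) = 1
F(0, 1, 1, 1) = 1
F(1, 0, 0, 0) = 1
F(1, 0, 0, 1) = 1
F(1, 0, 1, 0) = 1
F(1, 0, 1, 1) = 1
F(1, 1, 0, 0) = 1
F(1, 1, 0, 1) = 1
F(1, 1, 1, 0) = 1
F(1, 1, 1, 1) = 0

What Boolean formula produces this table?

F(A1, A2, A3, A4) = NOT (((((NOT A1 AND NOT A2) AND NOT A3) AND A4) OR (((NOT A1 AND NOT A2) AND A3) AND NOT A4)) OR (((A1 AND A2) AND A3) AND A4))

F is 0 on only 3 rows — (0,0,0,1), (0,0,1,0), (1,1,1,1). Writing each as a minterm (¬A1·¬A2·¬A3·A4, ¬A1·¬A2·A3·¬A4, A1·A2·A3·A4) and OR-ing them characterizes exactly where F=0, so F is the negation of that disjunction.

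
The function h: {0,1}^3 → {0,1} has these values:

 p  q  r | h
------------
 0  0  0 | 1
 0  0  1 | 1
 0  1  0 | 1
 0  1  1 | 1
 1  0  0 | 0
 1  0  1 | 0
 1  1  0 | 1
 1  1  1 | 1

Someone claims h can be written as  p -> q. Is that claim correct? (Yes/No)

Yes

Test each input against both h and the formula:
  p=0, q=0, r=0: formula gives 1, h = 1 ✓
  p=0, q=0, r=1: formula gives 1, h = 1 ✓
  p=0, q=1, r=0: formula gives 1, h = 1 ✓
  p=0, q=1, r=1: formula gives 1, h = 1 ✓
  p=1, q=0, r=0: formula gives 0, h = 0 ✓
  … (the remaining 3 rows also agree.)
Every row agrees, so the formula is equivalent.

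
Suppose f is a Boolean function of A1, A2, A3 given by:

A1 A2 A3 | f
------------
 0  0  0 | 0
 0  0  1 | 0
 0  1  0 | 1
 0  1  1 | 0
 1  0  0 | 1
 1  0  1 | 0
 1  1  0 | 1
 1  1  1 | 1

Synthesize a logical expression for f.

The 1-rows are (0,1,0), (1,0,0), (1,1,0), (1,1,1). Each contributes one minterm — ¬A1·A2·¬A3; A1·¬A2·¬A3; A1·A2·¬A3; A1·A2·A3 — and their disjunction is a sum-of-products form of f.

f(A1, A2, A3) = ((((¬A1 ∧ A2) ∧ ¬A3) ∨ ((A1 ∧ ¬A2) ∧ ¬A3)) ∨ ((A1 ∧ A2) ∧ ¬A3)) ∨ ((A1 ∧ A2) ∧ A3)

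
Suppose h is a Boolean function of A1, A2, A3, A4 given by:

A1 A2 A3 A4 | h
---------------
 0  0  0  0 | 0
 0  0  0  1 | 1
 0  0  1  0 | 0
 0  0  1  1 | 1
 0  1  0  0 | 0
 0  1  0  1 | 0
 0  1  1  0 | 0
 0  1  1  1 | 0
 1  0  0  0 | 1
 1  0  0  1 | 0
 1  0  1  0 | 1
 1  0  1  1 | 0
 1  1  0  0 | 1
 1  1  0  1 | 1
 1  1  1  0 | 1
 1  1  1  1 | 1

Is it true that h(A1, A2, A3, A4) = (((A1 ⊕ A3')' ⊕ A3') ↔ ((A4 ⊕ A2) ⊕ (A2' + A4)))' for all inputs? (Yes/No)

Check the formula against h row by row:
  A1=0, A2=0, A3=0, A4=0: formula gives 0, h = 0 ✓
  A1=0, A2=0, A3=0, A4=1: formula gives 1, h = 1 ✓
  A1=0, A2=0, A3=1, A4=0: formula gives 0, h = 0 ✓
  A1=0, A2=0, A3=1, A4=1: formula gives 1, h = 1 ✓
  … (the remaining 12 rows also agree.)
Every row agrees, so the formula is equivalent.

Yes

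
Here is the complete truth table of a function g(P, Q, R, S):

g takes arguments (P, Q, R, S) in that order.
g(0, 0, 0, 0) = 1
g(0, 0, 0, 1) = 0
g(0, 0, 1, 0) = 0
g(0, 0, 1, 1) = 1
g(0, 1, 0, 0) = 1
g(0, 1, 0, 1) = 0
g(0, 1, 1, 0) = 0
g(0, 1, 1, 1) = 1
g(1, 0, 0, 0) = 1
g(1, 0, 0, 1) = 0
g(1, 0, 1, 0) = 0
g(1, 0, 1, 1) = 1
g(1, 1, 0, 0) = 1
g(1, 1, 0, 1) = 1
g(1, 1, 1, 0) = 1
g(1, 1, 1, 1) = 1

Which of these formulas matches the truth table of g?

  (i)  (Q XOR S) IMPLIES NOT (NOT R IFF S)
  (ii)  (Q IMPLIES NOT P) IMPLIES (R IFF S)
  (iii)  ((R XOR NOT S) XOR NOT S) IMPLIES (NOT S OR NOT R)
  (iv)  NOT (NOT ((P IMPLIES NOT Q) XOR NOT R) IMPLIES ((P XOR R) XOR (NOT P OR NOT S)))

(i) fails at (0,0,1,0): the formula yields 1, g is 0.
(iii) fails at (0,0,0,1): the formula yields 1, g is 0.
(iv) fails at (0,0,0,0): the formula yields 0, g is 1.
Only (ii) survives; checking it on all 16 rows confirms it matches g.

ii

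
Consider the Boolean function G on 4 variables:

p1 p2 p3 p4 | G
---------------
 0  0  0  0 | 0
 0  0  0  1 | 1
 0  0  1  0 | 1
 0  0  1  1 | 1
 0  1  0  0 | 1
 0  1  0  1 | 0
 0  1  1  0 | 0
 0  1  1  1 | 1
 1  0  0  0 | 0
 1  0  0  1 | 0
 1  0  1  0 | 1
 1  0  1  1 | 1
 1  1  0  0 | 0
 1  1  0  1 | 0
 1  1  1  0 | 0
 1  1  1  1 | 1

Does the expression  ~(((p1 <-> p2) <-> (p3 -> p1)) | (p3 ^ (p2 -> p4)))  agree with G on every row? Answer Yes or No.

Evaluate ~(((p1 <-> p2) <-> (p3 -> p1)) | (p3 ^ (p2 -> p4))) on each row and compare to G:
  p1=0, p2=0, p3=0, p4=0: formula gives 0, G = 0 ✓
  p1=0, p2=0, p3=0, p4=1: formula gives 0, but G = 1 ✗
Since they disagree at (0,0,0,1), the expression is not a correct formula for G.

No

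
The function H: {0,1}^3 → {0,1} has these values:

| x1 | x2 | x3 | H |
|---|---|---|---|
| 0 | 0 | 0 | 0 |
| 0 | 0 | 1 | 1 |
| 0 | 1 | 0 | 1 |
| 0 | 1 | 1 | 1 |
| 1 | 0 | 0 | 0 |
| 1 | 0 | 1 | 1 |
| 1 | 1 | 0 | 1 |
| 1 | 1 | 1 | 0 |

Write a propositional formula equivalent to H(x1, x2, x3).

The 0-rows are (0,0,0), (1,0,0), (1,1,1). Take each as a conjunction (¬x1·¬x2·¬x3, x1·¬x2·¬x3, x1·x2·x3), form their disjunction, and complement — that gives a formula that is 1 everywhere H is.

H(x1, x2, x3) = ~((((~x1 & ~x2) & ~x3) | ((x1 & ~x2) & ~x3)) | ((x1 & x2) & x3))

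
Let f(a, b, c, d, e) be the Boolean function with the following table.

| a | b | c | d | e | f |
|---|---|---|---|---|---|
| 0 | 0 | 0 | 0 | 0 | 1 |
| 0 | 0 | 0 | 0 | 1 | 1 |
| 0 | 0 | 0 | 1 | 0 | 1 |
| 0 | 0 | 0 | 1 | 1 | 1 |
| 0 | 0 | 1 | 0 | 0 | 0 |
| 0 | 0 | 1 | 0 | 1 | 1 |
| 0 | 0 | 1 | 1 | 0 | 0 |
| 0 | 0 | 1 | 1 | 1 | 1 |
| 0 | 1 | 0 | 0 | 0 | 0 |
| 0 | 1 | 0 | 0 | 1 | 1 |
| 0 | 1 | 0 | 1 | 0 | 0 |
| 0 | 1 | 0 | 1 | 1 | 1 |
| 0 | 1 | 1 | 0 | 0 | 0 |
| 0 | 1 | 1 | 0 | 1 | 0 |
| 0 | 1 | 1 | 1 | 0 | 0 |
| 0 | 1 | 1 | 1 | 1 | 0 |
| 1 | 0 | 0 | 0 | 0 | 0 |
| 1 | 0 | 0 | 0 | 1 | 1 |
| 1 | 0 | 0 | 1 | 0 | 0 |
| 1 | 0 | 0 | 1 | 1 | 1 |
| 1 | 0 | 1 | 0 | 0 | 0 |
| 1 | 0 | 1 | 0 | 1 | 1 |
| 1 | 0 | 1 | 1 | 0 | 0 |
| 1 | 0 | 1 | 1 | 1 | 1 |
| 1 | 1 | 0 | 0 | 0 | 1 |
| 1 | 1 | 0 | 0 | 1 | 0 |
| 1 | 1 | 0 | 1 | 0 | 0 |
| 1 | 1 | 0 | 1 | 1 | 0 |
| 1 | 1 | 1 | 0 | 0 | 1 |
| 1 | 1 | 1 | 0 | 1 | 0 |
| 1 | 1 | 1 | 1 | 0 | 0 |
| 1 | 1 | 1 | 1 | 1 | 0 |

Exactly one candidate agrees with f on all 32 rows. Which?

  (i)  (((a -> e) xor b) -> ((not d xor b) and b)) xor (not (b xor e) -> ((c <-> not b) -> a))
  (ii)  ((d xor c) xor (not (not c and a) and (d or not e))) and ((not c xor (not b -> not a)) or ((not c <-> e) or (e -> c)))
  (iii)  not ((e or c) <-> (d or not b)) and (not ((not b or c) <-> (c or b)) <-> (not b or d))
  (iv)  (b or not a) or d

(ii) disagrees with f on (0,0,0,0,1) (formula → 0, table → 1); rule it out.
(iii) disagrees with f on (0,0,0,0,1) (formula → 0, table → 1); rule it out.
(iv) disagrees with f on (0,0,1,0,0) (formula → 1, table → 0); rule it out.
(i) is the remaining candidate, and it agrees with f on all 32 inputs.

i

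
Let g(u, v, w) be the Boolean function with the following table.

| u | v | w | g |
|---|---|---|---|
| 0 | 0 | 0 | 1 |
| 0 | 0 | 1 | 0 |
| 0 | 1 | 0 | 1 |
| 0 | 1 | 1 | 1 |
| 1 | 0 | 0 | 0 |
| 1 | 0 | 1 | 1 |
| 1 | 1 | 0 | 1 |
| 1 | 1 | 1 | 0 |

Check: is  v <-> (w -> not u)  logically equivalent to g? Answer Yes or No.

Check the formula against g row by row:
  u=0, v=0, w=0: formula gives 0, but g = 1 ✗
Row (0,0,0) is a counterexample, so the formula is not equivalent to g.

No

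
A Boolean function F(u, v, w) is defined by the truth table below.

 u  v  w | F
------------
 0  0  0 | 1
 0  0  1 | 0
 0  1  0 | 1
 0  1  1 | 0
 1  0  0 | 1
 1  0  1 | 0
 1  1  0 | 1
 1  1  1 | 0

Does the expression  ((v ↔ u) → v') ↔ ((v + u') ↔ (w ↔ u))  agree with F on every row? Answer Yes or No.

Check the formula against F row by row:
  u=0, v=0, w=0: formula gives 1, F = 1 ✓
  u=0, v=0, w=1: formula gives 0, F = 0 ✓
  u=0, v=1, w=0: formula gives 1, F = 1 ✓
  u=0, v=1, w=1: formula gives 0, F = 0 ✓
  u=1, v=0, w=0: formula gives 1, F = 1 ✓
  …and likewise for the remaining 3 rows.
No disagreement on any input; they are logically equivalent.

Yes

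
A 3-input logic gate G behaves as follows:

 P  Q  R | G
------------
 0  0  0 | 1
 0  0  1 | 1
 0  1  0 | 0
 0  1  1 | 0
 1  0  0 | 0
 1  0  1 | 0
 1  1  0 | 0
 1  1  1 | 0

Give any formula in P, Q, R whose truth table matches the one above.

G(P, Q, R) = ((NOT P AND NOT Q) AND NOT R) OR ((NOT P AND NOT Q) AND R)

The 1-rows are (0,0,0), (0,0,1). Each contributes one minterm — ¬P·¬Q·¬R; ¬P·¬Q·R — and their disjunction is a sum-of-products form of G.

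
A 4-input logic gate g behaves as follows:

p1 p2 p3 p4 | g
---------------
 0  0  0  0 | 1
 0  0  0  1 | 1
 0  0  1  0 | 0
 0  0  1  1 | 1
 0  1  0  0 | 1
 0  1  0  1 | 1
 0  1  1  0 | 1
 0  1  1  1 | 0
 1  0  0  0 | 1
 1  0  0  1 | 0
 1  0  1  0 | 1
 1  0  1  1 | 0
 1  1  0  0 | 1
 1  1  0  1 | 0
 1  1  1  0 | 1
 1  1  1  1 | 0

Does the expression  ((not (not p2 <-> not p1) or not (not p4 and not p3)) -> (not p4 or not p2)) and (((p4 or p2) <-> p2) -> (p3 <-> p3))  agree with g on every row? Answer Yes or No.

No

Test each input against both g and the formula:
  p1=0, p2=0, p3=0, p4=0: formula gives 1, g = 1 ✓
  p1=0, p2=0, p3=0, p4=1: formula gives 1, g = 1 ✓
  p1=0, p2=0, p3=1, p4=0: formula gives 1, but g = 0 ✗
Since they disagree at (0,0,1,0), the expression is not a correct formula for g.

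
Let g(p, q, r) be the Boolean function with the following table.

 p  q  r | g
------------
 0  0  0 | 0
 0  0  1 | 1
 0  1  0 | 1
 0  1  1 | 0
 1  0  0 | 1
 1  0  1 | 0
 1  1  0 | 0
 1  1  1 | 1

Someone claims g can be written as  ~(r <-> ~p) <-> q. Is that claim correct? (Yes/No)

Yes

Test each input against both g and the formula:
  p=0, q=0, r=0: formula gives 0, g = 0 ✓
  p=0, q=0, r=1: formula gives 1, g = 1 ✓
  p=0, q=1, r=0: formula gives 1, g = 1 ✓
  p=0, q=1, r=1: formula gives 0, g = 0 ✓
  p=1, q=0, r=0: formula gives 1, g = 1 ✓
  … (the remaining 3 rows also agree.)
All 8 rows match — the expression computes g exactly.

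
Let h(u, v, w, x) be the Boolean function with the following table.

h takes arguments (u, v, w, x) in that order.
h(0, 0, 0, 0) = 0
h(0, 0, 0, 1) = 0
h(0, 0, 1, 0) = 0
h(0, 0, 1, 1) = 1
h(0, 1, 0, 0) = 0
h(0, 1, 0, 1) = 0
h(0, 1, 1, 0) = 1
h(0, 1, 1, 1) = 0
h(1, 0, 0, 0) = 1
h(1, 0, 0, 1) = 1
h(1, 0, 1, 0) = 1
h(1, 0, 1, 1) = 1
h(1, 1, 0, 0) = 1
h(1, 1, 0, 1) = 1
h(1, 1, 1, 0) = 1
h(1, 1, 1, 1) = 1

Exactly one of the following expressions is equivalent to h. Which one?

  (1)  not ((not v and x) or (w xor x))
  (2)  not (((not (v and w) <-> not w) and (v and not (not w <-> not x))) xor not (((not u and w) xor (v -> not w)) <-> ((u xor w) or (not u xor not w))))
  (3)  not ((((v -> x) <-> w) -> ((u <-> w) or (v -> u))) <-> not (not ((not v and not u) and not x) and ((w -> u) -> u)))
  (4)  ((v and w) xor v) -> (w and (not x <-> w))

3

(1) disagrees with h on (0,0,0,0) (formula → 1, table → 0); rule it out.
(2) disagrees with h on (0,0,1,1) (formula → 0, table → 1); rule it out.
(4) disagrees with h on (0,0,0,0) (formula → 1, table → 0); rule it out.
(3) is the remaining candidate, and it agrees with h on all 16 inputs.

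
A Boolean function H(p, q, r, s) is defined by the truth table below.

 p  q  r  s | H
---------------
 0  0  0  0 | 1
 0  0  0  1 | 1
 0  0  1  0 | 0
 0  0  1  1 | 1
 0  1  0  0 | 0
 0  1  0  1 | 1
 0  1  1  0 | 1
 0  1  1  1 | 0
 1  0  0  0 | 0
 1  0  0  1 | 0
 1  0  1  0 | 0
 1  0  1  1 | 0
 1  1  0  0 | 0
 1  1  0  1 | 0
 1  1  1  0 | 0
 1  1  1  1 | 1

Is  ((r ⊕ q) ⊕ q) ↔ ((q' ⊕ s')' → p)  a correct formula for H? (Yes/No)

No

Check the formula against H row by row:
  p=0, q=0, r=0, s=0: formula gives 1, H = 1 ✓
  p=0, q=0, r=0, s=1: formula gives 0, but H = 1 ✗
Since they disagree at (0,0,0,1), the expression is not a correct formula for H.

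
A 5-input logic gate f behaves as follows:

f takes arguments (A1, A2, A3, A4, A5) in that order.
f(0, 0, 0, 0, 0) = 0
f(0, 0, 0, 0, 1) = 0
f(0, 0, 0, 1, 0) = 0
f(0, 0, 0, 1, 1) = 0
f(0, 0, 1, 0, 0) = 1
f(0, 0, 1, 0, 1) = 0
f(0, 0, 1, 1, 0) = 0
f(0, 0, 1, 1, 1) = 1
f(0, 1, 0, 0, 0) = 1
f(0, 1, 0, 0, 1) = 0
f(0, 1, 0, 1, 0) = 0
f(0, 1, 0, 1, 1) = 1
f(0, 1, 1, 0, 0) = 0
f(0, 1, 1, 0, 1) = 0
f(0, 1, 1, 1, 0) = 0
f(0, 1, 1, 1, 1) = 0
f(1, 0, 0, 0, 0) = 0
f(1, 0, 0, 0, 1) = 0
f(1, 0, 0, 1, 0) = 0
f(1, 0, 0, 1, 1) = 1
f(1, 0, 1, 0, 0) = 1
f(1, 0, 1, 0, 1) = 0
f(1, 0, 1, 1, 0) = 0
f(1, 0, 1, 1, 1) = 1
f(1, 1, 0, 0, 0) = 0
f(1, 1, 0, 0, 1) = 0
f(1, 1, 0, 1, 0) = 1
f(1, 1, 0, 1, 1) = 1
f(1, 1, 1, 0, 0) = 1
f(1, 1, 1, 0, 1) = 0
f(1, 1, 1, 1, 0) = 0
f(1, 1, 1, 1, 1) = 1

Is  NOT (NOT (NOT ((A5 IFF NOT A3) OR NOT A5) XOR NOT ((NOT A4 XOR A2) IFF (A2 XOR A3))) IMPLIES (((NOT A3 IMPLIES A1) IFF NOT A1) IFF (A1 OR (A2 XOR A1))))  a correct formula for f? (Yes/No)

No

Test each input against both f and the formula:
  A1=0, A2=0, A3=0, A4=0, A5=0: formula gives 0, f = 0 ✓
  A1=0, A2=0, A3=0, A4=0, A5=1: formula gives 0, f = 0 ✓
  A1=0, A2=0, A3=0, A4=1, A5=0: formula gives 0, f = 0 ✓
  A1=0, A2=0, A3=0, A4=1, A5=1: formula gives 0, f = 0 ✓
  …
  A1=0, A2=1, A3=0, A4=0, A5=0: formula gives 0, but f = 1 ✗
Row (0,1,0,0,0) is a counterexample, so the formula is not equivalent to f.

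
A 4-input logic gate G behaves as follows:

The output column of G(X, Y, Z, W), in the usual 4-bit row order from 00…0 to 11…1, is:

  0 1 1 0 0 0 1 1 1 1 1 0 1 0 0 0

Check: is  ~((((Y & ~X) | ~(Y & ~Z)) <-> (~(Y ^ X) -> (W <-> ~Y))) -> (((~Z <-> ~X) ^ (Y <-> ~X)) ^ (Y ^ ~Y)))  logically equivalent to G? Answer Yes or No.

No

Test each input against both G and the formula:
  X=0, Y=0, Z=0, W=0: formula gives 0, G = 0 ✓
  X=0, Y=0, Z=0, W=1: formula gives 1, G = 1 ✓
  X=0, Y=0, Z=1, W=0: formula gives 0, but G = 1 ✗
Since they disagree at (0,0,1,0), the expression is not a correct formula for G.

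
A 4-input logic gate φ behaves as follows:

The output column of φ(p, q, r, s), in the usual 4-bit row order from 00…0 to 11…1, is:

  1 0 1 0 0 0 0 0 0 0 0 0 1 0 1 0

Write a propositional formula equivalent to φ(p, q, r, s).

φ(p, q, r, s) = (((((not p and not q) and not r) and not s) or (((not p and not q) and r) and not s)) or (((p and q) and not r) and not s)) or (((p and q) and r) and not s)

The 1-rows are (0,0,0,0), (0,0,1,0), (1,1,0,0), (1,1,1,0). Each contributes one minterm — ¬p·¬q·¬r·¬s; ¬p·¬q·r·¬s; p·q·¬r·¬s; p·q·r·¬s — and their disjunction is a sum-of-products form of φ.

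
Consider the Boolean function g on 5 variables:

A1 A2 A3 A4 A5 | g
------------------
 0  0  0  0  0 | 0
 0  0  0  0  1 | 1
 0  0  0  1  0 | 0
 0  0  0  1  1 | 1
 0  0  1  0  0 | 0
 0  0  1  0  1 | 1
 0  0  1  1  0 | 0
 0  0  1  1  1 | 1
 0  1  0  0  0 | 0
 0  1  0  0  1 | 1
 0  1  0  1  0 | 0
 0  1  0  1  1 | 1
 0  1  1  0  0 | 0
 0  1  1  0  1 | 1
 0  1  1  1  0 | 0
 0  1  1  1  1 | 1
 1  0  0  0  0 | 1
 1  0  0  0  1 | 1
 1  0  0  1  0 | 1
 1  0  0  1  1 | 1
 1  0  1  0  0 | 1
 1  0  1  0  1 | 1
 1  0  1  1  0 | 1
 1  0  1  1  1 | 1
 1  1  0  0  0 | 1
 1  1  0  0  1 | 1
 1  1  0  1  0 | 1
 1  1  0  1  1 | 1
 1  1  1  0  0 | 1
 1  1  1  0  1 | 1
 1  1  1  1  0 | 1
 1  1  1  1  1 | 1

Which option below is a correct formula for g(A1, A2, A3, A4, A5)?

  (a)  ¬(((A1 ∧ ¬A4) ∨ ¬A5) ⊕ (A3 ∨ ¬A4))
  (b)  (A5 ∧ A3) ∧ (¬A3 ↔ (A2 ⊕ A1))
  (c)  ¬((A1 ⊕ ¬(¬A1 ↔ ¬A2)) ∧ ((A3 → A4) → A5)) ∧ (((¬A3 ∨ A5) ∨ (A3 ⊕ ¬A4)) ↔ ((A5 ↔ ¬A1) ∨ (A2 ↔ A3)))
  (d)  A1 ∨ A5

d

(a): at (0,0,0,0,0) it gives 1, but g = 0 — eliminated.
(b): at (0,0,0,0,1) it gives 0, but g = 1 — eliminated.
(c): at (0,0,0,0,0) it gives 1, but g = 0 — eliminated.
Only (d) survives; checking it on all 32 rows confirms it matches g.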